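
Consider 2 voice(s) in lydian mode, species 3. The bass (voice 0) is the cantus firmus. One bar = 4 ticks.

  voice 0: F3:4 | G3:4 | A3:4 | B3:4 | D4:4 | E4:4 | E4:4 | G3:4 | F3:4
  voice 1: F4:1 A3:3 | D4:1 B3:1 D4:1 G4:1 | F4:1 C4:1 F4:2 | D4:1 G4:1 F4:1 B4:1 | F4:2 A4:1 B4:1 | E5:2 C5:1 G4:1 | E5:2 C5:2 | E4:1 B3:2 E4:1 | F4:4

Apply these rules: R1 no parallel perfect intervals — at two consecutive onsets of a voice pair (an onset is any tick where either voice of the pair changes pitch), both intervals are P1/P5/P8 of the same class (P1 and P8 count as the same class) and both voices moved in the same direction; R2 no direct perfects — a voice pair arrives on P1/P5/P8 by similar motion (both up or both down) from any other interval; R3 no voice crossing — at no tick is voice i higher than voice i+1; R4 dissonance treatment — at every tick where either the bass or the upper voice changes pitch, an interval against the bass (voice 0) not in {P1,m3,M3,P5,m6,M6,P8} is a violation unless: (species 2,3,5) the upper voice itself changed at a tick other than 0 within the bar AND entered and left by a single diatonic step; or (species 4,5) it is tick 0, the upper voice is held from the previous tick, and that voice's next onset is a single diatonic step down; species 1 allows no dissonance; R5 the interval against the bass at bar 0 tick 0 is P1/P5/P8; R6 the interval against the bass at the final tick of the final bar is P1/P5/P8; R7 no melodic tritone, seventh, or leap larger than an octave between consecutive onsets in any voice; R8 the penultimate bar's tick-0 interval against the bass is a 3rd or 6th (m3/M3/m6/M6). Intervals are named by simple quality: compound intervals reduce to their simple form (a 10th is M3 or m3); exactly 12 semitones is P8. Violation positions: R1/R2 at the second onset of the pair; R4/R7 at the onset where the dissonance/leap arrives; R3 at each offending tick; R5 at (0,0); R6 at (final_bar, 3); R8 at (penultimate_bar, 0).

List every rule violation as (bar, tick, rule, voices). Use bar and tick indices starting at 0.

(1, 0, R2, (0, 1))
(3, 2, R4, (0, 1))
(3, 3, R7, (1,))
(4, 0, R7, (1,))
(5, 0, R2, (0, 1))

bar 0: v0=F3 v1=F4 downbeat P8
bar 1: v0=G3 v1=D4 downbeat P5
bar 2: v0=A3 v1=F4 downbeat m6
bar 3: v0=B3 v1=D4 downbeat m3
bar 4: v0=D4 v1=F4 downbeat m3
bar 5: v0=E4 v1=E5 downbeat P8
bar 6: v0=E4 v1=E5 downbeat P8
bar 7: v0=G3 v1=E4 downbeat M6
bar 8: v0=F3 v1=F4 downbeat P8
  -> R2 @ bar 1 tick 0 v(0, 1): F3/A3 M3 -> G3/D4 P5 similar
  -> R4 @ bar 3 tick 2 v(0, 1): B3/F4 TT untreated
  -> R7 @ bar 3 tick 3 v(1,): F4->B4 leap 6st
  -> R7 @ bar 4 tick 0 v(1,): B4->F4 leap 6st
  -> R2 @ bar 5 tick 0 v(0, 1): D4/B4 M6 -> E4/E5 P8 similar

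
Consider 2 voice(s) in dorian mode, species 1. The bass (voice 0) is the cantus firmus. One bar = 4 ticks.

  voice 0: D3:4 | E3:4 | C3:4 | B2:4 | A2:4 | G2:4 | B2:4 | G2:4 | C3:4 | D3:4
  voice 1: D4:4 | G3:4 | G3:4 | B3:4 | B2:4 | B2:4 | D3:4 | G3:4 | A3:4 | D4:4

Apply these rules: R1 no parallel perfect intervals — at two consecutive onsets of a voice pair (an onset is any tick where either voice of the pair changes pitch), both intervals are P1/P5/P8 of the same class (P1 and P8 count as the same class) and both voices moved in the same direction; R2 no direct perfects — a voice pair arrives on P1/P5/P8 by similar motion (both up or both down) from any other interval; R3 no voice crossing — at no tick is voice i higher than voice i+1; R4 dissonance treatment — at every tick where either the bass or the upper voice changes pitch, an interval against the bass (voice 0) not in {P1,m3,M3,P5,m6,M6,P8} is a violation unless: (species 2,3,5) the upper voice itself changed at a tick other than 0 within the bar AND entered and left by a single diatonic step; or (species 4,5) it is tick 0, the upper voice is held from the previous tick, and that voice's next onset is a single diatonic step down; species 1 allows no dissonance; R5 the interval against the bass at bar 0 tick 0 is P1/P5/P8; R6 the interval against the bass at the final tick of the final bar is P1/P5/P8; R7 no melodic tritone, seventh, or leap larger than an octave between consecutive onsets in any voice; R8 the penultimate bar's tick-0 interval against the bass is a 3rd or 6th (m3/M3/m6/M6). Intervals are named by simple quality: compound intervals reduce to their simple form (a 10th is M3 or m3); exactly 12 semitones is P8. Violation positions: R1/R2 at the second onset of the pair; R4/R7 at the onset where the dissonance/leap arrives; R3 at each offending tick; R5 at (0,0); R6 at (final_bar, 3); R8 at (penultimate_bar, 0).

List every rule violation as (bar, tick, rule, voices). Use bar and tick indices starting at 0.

bar 0: v0=D3 v1=D4 downbeat P8
bar 1: v0=E3 v1=G3 downbeat m3
bar 2: v0=C3 v1=G3 downbeat P5
bar 3: v0=B2 v1=B3 downbeat P8
bar 4: v0=A2 v1=B2 downbeat M2
bar 5: v0=G2 v1=B2 downbeat M3
bar 6: v0=B2 v1=D3 downbeat m3
bar 7: v0=G2 v1=G3 downbeat P8
bar 8: v0=C3 v1=A3 downbeat M6
bar 9: v0=D3 v1=D4 downbeat P8
  -> R4 @ bar 4 tick 0 v(0, 1): A2/B2 M2 untreated
  -> R2 @ bar 9 tick 0 v(0, 1): C3/A3 M6 -> D3/D4 P8 similar

(4, 0, R4, (0, 1))
(9, 0, R2, (0, 1))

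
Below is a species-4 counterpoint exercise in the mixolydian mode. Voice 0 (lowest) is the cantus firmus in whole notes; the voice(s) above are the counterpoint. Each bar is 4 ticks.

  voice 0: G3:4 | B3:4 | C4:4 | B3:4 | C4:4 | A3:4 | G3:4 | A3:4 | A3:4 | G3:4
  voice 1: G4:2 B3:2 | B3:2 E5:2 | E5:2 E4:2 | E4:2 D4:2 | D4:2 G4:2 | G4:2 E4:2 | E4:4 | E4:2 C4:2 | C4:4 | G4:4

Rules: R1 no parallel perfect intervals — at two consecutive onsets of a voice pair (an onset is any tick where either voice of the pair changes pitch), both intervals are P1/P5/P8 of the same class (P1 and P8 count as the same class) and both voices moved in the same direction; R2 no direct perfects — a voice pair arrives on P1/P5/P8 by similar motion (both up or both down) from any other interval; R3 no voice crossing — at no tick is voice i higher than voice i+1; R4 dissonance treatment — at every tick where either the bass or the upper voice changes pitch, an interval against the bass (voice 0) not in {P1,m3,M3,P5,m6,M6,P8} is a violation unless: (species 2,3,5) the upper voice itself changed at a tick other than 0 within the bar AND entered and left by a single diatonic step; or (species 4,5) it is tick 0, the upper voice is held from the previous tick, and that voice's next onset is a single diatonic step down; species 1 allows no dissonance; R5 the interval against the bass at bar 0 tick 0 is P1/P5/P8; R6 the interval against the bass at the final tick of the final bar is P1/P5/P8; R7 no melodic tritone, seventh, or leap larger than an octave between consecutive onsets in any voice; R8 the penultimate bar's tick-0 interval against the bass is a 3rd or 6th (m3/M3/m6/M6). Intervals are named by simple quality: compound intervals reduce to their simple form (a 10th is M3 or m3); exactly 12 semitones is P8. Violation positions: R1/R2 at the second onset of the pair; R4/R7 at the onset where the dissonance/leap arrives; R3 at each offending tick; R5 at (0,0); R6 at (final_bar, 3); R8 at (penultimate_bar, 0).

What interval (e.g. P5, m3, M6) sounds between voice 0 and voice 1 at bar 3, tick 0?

voice 0=B3 voice 1=E4 -> P4

P4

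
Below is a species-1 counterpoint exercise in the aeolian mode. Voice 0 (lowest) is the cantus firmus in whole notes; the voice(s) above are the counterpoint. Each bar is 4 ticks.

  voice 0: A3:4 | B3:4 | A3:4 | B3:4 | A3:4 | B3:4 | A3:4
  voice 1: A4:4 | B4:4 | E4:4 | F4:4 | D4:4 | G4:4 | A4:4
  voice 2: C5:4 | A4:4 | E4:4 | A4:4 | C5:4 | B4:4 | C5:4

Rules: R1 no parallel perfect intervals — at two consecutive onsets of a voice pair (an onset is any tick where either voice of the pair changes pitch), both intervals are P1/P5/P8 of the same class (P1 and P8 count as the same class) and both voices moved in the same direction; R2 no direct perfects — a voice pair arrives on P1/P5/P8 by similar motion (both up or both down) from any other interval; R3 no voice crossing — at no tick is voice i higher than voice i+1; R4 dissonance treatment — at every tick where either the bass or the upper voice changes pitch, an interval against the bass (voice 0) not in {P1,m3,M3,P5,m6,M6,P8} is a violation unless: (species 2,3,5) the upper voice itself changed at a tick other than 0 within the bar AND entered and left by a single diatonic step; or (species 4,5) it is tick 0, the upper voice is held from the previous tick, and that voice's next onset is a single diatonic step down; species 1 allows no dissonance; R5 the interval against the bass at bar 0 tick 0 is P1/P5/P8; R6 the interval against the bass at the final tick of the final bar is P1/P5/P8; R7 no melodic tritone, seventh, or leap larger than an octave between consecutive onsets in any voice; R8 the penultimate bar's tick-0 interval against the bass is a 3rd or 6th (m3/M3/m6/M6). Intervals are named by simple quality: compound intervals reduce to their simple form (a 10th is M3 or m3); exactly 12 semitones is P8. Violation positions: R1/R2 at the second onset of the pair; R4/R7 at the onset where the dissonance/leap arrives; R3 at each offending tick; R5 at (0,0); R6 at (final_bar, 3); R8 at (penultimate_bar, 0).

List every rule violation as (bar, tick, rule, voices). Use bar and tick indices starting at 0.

bar 0: v0=A3 v1=A4 v2=C5 downbeat m3
bar 1: v0=B3 v1=B4 v2=A4 downbeat m7
bar 2: v0=A3 v1=E4 v2=E4 downbeat P5
bar 3: v0=B3 v1=F4 v2=A4 downbeat m7
bar 4: v0=A3 v1=D4 v2=C5 downbeat m3
bar 5: v0=B3 v1=G4 v2=B4 downbeat P8
bar 6: v0=A3 v1=A4 v2=C5 downbeat m3
  -> R5 @ bar 0 tick 0 v(0, 2): opens on m3
  -> R1 @ bar 1 tick 0 v(0, 1): A3/A4 P8 -> B3/B4 P8 similar
  -> R3 @ bar 1 tick 0 v(1, 2): B4 above A4
  -> R4 @ bar 1 tick 0 v(0, 2): B3/A4 m7 untreated
  -> R3 @ bar 1 tick 1 v(1, 2): B4 above A4
  -> R3 @ bar 1 tick 2 v(1, 2): B4 above A4
  -> R3 @ bar 1 tick 3 v(1, 2): B4 above A4
  -> R2 @ bar 2 tick 0 v(0, 1): B3/B4 P8 -> A3/E4 P5 similar
  -> R2 @ bar 2 tick 0 v(0, 2): B3/A4 m7 -> A3/E4 P5 similar
  -> R2 @ bar 2 tick 0 v(1, 2): B4/A4 M2 -> E4/E4 P1 similar
  -> R4 @ bar 3 tick 0 v(0, 1): B3/F4 TT untreated
  -> R4 @ bar 3 tick 0 v(0, 2): B3/A4 m7 untreated
  -> R4 @ bar 4 tick 0 v(0, 1): A3/D4 P4 untreated
  -> R8 @ bar 5 tick 0 v(0, 2): penult P8 not 3rd/6th
  -> R6 @ bar 6 tick 3 v(0, 2): closes on m3

(0, 0, R5, (0, 2))
(1, 0, R1, (0, 1))
(1, 0, R3, (1, 2))
(1, 0, R4, (0, 2))
(1, 1, R3, (1, 2))
(1, 2, R3, (1, 2))
(1, 3, R3, (1, 2))
(2, 0, R2, (0, 1))
(2, 0, R2, (0, 2))
(2, 0, R2, (1, 2))
(3, 0, R4, (0, 1))
(3, 0, R4, (0, 2))
(4, 0, R4, (0, 1))
(5, 0, R8, (0, 2))
(6, 3, R6, (0, 2))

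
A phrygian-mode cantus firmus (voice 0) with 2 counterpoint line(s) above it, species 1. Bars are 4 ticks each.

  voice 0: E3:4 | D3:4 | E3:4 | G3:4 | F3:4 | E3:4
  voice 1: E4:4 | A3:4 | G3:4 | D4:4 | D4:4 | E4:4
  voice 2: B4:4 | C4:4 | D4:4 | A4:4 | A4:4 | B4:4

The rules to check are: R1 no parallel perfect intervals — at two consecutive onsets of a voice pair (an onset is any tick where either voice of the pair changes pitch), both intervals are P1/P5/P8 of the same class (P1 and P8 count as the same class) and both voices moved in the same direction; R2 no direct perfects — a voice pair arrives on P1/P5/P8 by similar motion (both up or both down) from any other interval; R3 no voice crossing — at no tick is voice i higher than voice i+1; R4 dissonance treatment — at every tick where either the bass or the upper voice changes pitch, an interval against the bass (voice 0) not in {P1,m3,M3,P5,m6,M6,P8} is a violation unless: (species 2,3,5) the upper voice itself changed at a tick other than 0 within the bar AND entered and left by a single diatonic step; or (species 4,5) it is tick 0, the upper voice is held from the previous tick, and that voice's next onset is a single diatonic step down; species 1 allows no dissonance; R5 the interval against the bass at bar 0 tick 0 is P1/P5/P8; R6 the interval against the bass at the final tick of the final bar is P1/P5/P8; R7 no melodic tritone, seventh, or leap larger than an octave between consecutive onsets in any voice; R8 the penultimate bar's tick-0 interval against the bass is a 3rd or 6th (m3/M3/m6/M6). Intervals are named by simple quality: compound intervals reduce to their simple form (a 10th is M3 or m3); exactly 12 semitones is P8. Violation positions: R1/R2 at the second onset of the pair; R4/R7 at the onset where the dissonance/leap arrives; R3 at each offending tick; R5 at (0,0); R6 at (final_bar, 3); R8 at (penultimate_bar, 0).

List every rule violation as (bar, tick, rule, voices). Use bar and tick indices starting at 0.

(1, 0, R2, (0, 1))
(1, 0, R4, (0, 2))
(1, 0, R7, (2,))
(2, 0, R4, (0, 2))
(3, 0, R1, (1, 2))
(3, 0, R2, (0, 1))
(3, 0, R4, (0, 2))
(5, 0, R1, (1, 2))

bar 0: v0=E3 v1=E4 v2=B4 downbeat P5
bar 1: v0=D3 v1=A3 v2=C4 downbeat m7
bar 2: v0=E3 v1=G3 v2=D4 downbeat m7
bar 3: v0=G3 v1=D4 v2=A4 downbeat M2
bar 4: v0=F3 v1=D4 v2=A4 downbeat M3
bar 5: v0=E3 v1=E4 v2=B4 downbeat P5
  -> R2 @ bar 1 tick 0 v(0, 1): E3/E4 P8 -> D3/A3 P5 similar
  -> R4 @ bar 1 tick 0 v(0, 2): D3/C4 m7 untreated
  -> R7 @ bar 1 tick 0 v(2,): B4->C4 leap 11st
  -> R4 @ bar 2 tick 0 v(0, 2): E3/D4 m7 untreated
  -> R1 @ bar 3 tick 0 v(1, 2): G3/D4 P5 -> D4/A4 P5 similar
  -> R2 @ bar 3 tick 0 v(0, 1): E3/G3 m3 -> G3/D4 P5 similar
  -> R4 @ bar 3 tick 0 v(0, 2): G3/A4 M2 untreated
  -> R1 @ bar 5 tick 0 v(1, 2): D4/A4 P5 -> E4/B4 P5 similar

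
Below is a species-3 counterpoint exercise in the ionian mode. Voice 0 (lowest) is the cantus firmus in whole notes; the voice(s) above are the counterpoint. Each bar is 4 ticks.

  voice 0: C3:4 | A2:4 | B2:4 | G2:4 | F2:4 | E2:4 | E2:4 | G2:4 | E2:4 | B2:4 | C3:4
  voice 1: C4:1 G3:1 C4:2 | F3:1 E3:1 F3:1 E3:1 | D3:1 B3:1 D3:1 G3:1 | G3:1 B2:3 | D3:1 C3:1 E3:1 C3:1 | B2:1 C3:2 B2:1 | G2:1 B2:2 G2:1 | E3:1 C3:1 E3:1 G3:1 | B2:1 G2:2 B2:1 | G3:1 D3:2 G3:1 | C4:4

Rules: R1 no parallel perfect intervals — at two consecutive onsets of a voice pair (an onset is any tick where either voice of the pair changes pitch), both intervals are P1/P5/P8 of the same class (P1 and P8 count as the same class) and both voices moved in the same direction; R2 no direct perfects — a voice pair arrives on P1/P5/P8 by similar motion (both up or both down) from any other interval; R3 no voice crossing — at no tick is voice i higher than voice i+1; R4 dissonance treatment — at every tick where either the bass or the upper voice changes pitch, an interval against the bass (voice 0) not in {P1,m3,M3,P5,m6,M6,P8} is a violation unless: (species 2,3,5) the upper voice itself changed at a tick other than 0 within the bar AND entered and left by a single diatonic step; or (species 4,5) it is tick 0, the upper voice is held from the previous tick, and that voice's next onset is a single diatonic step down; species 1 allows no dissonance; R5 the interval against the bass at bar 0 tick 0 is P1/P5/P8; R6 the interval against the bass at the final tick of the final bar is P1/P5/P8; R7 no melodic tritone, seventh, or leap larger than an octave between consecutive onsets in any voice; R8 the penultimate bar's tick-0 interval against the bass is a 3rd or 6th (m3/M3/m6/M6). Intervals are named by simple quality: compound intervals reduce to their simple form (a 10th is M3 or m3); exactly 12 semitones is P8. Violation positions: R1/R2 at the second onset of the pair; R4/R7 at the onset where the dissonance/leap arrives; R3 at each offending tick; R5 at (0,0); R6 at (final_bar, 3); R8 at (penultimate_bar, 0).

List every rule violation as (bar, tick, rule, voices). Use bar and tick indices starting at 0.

bar 0: v0=C3 v1=C4 downbeat P8
bar 1: v0=A2 v1=F3 downbeat m6
bar 2: v0=B2 v1=D3 downbeat m3
bar 3: v0=G2 v1=G3 downbeat P8
bar 4: v0=F2 v1=D3 downbeat M6
bar 5: v0=E2 v1=B2 downbeat P5
bar 6: v0=E2 v1=G2 downbeat m3
bar 7: v0=G2 v1=E3 downbeat M6
bar 8: v0=E2 v1=B2 downbeat P5
bar 9: v0=B2 v1=G3 downbeat m6
bar 10: v0=C3 v1=C4 downbeat P8
  -> R4 @ bar 4 tick 2 v(0, 1): F2/E3 M7 untreated
  -> R1 @ bar 5 tick 0 v(0, 1): F2/C3 P5 -> E2/B2 P5 similar
  -> R4 @ bar 7 tick 1 v(0, 1): G2/C3 P4 untreated
  -> R2 @ bar 8 tick 0 v(0, 1): G2/G3 P8 -> E2/B2 P5 similar
  -> R2 @ bar 10 tick 0 v(0, 1): B2/G3 m6 -> C3/C4 P8 similar

(4, 2, R4, (0, 1))
(5, 0, R1, (0, 1))
(7, 1, R4, (0, 1))
(8, 0, R2, (0, 1))
(10, 0, R2, (0, 1))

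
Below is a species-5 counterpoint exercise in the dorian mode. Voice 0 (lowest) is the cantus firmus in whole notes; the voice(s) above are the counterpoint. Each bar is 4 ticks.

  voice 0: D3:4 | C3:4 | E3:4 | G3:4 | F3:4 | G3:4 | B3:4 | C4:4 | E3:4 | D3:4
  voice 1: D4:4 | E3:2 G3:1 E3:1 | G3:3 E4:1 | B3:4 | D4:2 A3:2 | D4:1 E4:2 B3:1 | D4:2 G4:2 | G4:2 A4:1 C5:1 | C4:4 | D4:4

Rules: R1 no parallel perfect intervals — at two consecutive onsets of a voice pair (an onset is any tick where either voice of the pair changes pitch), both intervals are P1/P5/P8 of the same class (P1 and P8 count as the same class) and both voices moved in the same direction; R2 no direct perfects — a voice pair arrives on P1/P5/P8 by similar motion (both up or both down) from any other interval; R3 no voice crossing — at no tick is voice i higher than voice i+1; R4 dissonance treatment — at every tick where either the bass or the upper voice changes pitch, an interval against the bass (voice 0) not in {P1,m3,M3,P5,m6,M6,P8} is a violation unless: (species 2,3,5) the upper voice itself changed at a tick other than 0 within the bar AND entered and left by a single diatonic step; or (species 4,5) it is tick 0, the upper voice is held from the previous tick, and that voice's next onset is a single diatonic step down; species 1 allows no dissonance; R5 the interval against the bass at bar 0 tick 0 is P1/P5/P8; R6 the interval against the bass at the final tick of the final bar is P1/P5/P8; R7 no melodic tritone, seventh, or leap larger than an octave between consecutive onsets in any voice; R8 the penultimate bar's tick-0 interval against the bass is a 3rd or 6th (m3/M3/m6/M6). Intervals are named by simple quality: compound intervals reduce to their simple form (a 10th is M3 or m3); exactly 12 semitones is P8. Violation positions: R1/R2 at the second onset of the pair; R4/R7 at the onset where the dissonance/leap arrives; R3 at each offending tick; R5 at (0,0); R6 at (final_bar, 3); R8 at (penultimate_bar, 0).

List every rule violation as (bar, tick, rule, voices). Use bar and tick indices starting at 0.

bar 0: v0=D3 v1=D4 downbeat P8
bar 1: v0=C3 v1=E3 downbeat M3
bar 2: v0=E3 v1=G3 downbeat m3
bar 3: v0=G3 v1=B3 downbeat M3
bar 4: v0=F3 v1=D4 downbeat M6
bar 5: v0=G3 v1=D4 downbeat P5
bar 6: v0=B3 v1=D4 downbeat m3
bar 7: v0=C4 v1=G4 downbeat P5
bar 8: v0=E3 v1=C4 downbeat m6
bar 9: v0=D3 v1=D4 downbeat P8
  -> R7 @ bar 1 tick 0 v(1,): D4->E3 leap 10st
  -> R2 @ bar 5 tick 0 v(0, 1): F3/A3 M3 -> G3/D4 P5 similar

(1, 0, R7, (1,))
(5, 0, R2, (0, 1))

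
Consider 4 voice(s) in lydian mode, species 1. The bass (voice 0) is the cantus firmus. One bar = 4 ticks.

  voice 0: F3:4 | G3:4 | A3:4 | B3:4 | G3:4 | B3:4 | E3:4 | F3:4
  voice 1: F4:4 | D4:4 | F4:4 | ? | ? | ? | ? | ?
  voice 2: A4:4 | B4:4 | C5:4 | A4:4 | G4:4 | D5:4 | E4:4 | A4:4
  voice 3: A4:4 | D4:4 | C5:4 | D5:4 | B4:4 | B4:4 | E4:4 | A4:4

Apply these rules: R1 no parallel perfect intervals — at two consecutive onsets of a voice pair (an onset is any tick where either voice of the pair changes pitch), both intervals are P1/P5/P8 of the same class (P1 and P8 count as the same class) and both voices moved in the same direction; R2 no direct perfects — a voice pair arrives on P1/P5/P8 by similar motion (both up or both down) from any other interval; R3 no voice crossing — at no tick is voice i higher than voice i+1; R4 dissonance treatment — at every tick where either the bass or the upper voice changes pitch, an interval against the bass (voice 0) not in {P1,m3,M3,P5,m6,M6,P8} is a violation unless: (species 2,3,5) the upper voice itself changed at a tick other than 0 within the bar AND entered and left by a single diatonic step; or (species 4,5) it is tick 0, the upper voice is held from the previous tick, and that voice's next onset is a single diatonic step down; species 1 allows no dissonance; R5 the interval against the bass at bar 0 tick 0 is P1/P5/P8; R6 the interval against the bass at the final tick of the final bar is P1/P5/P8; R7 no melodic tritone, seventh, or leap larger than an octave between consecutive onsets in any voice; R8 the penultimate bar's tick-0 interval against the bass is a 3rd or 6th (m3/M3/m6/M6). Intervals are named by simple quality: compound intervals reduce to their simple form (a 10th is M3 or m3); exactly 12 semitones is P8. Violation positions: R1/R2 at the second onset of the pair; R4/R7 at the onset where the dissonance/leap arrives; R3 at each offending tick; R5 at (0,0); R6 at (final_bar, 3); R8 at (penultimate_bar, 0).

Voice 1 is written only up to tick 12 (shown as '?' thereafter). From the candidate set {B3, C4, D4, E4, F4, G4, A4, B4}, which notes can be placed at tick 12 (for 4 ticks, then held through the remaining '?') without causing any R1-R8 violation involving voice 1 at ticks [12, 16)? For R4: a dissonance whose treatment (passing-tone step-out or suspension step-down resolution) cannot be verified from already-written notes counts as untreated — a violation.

B3: violates R7
C4: violates R4
D4: violates R1
E4: violates R4
F4: violates R4
G4: violates R1
A4: violates R4
B4: violates R2,R3,R7

{}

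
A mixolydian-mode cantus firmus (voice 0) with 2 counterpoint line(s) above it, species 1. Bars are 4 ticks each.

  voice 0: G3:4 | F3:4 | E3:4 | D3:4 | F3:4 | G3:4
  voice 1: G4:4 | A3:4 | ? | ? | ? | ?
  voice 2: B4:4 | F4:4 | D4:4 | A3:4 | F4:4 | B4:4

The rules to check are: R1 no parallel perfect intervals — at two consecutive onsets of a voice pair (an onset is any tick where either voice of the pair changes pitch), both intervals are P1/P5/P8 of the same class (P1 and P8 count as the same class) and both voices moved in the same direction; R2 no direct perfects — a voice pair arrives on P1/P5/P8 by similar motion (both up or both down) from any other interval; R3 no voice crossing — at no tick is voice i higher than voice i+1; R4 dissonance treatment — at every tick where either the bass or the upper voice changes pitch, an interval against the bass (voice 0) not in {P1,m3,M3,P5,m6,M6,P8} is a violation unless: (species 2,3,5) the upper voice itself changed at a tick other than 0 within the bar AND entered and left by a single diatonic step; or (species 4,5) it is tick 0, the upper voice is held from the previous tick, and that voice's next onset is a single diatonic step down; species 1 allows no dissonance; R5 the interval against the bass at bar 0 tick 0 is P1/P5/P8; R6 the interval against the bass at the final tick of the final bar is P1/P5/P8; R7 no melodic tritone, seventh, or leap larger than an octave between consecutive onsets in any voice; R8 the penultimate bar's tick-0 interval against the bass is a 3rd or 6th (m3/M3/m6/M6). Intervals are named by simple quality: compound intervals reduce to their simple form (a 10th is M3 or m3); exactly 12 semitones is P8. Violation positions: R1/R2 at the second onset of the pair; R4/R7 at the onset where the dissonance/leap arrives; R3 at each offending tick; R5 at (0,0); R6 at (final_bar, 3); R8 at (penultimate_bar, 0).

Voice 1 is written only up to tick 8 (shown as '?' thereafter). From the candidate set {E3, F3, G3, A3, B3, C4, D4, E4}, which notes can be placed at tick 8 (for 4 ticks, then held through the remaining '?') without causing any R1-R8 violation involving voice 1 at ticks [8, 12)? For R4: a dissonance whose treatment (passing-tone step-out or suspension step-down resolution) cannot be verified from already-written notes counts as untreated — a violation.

E3: violates R2
F3: violates R4
G3: violates R2
A3: violates R4
B3: legal
C4: legal
D4: violates R4
E4: violates R3

{B3, C4}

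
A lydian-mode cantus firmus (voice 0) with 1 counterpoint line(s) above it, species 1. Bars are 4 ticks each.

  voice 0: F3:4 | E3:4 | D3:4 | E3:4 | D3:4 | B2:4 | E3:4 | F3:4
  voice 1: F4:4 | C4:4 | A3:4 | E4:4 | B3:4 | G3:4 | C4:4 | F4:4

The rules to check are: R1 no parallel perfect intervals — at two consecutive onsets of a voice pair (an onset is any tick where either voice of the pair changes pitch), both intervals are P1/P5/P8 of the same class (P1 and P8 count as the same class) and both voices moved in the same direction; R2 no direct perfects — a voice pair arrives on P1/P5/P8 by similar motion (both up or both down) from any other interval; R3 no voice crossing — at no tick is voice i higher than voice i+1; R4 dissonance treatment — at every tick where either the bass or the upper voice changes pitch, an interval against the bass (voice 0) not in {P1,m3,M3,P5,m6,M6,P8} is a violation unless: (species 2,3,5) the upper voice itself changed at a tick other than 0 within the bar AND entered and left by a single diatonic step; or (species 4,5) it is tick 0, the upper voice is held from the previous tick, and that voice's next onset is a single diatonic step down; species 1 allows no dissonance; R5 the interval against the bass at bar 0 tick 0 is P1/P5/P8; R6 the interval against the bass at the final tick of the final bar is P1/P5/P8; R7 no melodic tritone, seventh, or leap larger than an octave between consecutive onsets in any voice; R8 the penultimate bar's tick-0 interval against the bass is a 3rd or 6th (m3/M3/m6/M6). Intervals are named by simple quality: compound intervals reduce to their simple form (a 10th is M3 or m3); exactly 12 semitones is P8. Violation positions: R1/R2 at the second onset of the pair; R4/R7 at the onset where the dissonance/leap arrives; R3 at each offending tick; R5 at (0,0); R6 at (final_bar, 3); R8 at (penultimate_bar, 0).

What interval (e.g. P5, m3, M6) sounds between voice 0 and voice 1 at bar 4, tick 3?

M6

voice 0=D3 voice 1=B3 -> M6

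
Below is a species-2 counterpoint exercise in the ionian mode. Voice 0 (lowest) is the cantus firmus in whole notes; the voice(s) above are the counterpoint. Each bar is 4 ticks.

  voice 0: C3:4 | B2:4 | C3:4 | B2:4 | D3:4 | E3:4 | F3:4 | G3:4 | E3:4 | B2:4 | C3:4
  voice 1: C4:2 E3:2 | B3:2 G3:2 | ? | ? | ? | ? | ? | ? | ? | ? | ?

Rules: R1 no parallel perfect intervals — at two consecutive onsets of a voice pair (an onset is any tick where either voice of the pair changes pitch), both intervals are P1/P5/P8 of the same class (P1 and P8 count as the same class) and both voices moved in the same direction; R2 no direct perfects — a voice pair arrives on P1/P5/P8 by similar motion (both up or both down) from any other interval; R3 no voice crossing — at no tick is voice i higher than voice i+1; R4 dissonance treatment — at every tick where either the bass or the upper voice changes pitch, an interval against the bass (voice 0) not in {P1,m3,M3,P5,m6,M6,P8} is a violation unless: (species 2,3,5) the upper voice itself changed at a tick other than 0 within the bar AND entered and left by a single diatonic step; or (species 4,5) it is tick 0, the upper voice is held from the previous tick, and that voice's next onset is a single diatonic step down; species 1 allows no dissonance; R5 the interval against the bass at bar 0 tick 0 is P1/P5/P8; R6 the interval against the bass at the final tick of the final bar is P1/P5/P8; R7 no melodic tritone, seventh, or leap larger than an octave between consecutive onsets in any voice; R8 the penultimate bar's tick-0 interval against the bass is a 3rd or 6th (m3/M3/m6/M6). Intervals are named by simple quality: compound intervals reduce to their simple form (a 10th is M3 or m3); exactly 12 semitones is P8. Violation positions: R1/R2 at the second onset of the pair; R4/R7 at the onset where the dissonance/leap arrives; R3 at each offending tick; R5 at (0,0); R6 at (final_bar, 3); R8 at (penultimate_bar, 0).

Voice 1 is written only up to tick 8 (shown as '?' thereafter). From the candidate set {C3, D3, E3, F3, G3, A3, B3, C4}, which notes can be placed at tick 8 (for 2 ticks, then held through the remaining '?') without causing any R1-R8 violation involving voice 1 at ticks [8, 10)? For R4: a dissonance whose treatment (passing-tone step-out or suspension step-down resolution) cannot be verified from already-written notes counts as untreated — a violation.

C3: legal
D3: violates R4
E3: legal
F3: violates R4
G3: legal
A3: legal
B3: violates R4
C4: violates R2

{A3, C3, E3, G3}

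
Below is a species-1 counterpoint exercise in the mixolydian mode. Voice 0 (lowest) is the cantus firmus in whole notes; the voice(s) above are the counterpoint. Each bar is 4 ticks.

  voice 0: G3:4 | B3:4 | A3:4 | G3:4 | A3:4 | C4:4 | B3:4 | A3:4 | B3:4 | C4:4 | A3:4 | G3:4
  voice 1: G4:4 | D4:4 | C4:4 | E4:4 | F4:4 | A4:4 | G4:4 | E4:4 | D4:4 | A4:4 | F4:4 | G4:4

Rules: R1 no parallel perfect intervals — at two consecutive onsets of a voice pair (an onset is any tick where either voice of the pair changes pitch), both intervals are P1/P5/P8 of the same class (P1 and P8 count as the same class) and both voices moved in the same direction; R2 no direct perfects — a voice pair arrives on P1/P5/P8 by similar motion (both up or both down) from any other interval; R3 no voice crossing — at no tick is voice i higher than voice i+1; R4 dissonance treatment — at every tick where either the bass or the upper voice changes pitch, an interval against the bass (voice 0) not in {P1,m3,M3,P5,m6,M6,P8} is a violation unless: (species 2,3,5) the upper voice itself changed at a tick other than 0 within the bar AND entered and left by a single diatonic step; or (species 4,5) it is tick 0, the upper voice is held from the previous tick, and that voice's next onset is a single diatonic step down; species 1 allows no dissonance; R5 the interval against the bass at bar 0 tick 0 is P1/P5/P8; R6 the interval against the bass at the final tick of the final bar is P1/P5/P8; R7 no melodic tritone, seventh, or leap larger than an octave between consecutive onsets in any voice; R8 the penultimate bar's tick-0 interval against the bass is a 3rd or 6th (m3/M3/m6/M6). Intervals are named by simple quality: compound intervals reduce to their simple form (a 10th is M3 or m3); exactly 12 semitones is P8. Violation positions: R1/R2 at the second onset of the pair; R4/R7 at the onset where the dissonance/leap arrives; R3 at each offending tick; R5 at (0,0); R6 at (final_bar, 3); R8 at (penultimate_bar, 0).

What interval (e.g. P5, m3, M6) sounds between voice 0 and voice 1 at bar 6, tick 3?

m6

voice 0=B3 voice 1=G4 -> m6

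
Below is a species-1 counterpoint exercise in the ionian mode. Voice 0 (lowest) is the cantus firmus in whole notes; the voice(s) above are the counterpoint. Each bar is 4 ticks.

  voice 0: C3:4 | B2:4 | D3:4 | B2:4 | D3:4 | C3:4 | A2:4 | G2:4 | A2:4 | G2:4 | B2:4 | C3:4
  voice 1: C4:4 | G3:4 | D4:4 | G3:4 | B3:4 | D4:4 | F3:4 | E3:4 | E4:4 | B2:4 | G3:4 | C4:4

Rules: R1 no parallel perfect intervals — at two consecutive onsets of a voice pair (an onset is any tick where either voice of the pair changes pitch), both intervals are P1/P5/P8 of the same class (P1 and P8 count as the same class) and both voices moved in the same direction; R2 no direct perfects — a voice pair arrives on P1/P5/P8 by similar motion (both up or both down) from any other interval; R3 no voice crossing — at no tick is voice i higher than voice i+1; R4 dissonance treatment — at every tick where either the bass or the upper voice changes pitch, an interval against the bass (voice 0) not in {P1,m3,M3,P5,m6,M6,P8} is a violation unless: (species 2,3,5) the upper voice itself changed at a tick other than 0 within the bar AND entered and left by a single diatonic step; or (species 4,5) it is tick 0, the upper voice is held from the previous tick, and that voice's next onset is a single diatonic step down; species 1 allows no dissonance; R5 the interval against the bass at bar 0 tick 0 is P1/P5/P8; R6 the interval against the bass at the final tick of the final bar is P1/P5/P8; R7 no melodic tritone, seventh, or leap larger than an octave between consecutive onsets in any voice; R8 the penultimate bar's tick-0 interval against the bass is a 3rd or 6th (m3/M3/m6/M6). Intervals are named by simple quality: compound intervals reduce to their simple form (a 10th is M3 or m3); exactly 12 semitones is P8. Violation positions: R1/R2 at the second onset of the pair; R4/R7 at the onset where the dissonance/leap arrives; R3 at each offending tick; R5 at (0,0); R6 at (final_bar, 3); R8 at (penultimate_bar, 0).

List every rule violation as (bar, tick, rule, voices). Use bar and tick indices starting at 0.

bar 0: v0=C3 v1=C4 downbeat P8
bar 1: v0=B2 v1=G3 downbeat m6
bar 2: v0=D3 v1=D4 downbeat P8
bar 3: v0=B2 v1=G3 downbeat m6
bar 4: v0=D3 v1=B3 downbeat M6
bar 5: v0=C3 v1=D4 downbeat M2
bar 6: v0=A2 v1=F3 downbeat m6
bar 7: v0=G2 v1=E3 downbeat M6
bar 8: v0=A2 v1=E4 downbeat P5
bar 9: v0=G2 v1=B2 downbeat M3
bar 10: v0=B2 v1=G3 downbeat m6
bar 11: v0=C3 v1=C4 downbeat P8
  -> R2 @ bar 2 tick 0 v(0, 1): B2/G3 m6 -> D3/D4 P8 similar
  -> R4 @ bar 5 tick 0 v(0, 1): C3/D4 M2 untreated
  -> R2 @ bar 8 tick 0 v(0, 1): G2/E3 M6 -> A2/E4 P5 similar
  -> R7 @ bar 9 tick 0 v(1,): E4->B2 leap 17st
  -> R2 @ bar 11 tick 0 v(0, 1): B2/G3 m6 -> C3/C4 P8 similar

(2, 0, R2, (0, 1))
(5, 0, R4, (0, 1))
(8, 0, R2, (0, 1))
(9, 0, R7, (1,))
(11, 0, R2, (0, 1))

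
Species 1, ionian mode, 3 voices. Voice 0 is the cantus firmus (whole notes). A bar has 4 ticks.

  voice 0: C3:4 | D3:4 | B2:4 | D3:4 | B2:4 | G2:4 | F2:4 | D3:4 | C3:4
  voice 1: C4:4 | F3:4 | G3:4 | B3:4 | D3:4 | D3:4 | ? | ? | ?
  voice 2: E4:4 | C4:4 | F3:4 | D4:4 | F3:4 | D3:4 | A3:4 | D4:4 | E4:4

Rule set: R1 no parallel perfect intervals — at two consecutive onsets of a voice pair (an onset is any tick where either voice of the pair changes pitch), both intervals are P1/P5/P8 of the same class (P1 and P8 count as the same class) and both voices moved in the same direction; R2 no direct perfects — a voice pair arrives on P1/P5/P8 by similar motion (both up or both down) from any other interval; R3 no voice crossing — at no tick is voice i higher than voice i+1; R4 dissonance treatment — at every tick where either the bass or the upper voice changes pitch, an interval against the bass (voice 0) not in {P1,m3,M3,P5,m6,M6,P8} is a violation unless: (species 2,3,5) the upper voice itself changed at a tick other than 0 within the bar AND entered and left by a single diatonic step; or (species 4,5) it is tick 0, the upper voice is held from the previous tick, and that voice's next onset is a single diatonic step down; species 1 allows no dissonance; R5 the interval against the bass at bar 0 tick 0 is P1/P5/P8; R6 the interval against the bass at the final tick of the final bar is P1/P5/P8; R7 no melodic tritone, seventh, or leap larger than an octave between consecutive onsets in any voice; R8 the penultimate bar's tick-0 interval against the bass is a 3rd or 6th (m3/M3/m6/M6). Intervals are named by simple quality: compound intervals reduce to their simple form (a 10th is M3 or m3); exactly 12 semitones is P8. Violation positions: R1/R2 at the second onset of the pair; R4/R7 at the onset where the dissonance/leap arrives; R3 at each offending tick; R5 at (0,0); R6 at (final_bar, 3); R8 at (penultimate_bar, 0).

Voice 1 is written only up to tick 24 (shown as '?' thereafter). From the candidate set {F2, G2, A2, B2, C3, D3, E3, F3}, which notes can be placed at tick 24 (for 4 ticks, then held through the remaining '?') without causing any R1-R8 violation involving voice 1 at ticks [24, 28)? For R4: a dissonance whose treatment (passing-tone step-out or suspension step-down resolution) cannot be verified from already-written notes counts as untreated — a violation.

{A2, D3, F3}

F2: violates R2
G2: violates R4
A2: legal
B2: violates R4
C3: violates R1
D3: legal
E3: violates R4
F3: legal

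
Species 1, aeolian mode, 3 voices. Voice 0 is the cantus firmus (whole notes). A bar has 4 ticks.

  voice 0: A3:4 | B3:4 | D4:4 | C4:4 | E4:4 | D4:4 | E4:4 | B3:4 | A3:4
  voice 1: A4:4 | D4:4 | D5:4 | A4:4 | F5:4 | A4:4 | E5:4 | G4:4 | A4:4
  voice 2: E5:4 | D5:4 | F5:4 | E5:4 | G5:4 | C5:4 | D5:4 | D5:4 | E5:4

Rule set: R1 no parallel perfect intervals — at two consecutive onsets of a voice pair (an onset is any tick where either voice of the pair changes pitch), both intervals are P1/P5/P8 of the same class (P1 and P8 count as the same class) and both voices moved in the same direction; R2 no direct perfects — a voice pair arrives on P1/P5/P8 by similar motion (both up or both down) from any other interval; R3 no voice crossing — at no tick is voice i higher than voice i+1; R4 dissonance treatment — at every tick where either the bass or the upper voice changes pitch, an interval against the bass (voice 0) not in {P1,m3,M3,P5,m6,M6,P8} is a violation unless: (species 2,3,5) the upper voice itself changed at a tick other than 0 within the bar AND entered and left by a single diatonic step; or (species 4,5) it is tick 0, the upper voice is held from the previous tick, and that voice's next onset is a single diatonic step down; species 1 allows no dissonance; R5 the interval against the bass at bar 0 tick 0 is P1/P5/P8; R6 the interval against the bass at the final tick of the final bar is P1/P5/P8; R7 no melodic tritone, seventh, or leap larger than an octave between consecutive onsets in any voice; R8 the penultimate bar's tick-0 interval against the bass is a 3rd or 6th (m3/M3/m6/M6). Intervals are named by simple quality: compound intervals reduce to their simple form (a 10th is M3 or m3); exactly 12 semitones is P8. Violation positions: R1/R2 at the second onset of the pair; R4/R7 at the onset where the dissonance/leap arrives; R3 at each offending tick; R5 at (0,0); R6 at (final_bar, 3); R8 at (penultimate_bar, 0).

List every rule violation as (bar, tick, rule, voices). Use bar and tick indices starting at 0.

bar 0: v0=A3 v1=A4 v2=E5 downbeat P5
bar 1: v0=B3 v1=D4 v2=D5 downbeat m3
bar 2: v0=D4 v1=D5 v2=F5 downbeat m3
bar 3: v0=C4 v1=A4 v2=E5 downbeat M3
bar 4: v0=E4 v1=F5 v2=G5 downbeat m3
bar 5: v0=D4 v1=A4 v2=C5 downbeat m7
bar 6: v0=E4 v1=E5 v2=D5 downbeat m7
bar 7: v0=B3 v1=G4 v2=D5 downbeat m3
bar 8: v0=A3 v1=A4 v2=E5 downbeat P5
  -> R2 @ bar 1 tick 0 v(1, 2): A4/E5 P5 -> D4/D5 P8 similar
  -> R2 @ bar 2 tick 0 v(0, 1): B3/D4 m3 -> D4/D5 P8 similar
  -> R2 @ bar 3 tick 0 v(1, 2): D5/F5 m3 -> A4/E5 P5 similar
  -> R4 @ bar 4 tick 0 v(0, 1): E4/F5 m2 untreated
  -> R2 @ bar 5 tick 0 v(0, 1): E4/F5 m2 -> D4/A4 P5 similar
  -> R4 @ bar 5 tick 0 v(0, 2): D4/C5 m7 untreated
  -> R2 @ bar 6 tick 0 v(0, 1): D4/A4 P5 -> E4/E5 P8 similar
  -> R3 @ bar 6 tick 0 v(1, 2): E5 above D5
  -> R4 @ bar 6 tick 0 v(0, 2): E4/D5 m7 untreated
  -> R3 @ bar 6 tick 1 v(1, 2): E5 above D5
  -> R3 @ bar 6 tick 2 v(1, 2): E5 above D5
  -> R3 @ bar 6 tick 3 v(1, 2): E5 above D5
  -> R1 @ bar 8 tick 0 v(1, 2): G4/D5 P5 -> A4/E5 P5 similar

(1, 0, R2, (1, 2))
(2, 0, R2, (0, 1))
(3, 0, R2, (1, 2))
(4, 0, R4, (0, 1))
(5, 0, R2, (0, 1))
(5, 0, R4, (0, 2))
(6, 0, R2, (0, 1))
(6, 0, R3, (1, 2))
(6, 0, R4, (0, 2))
(6, 1, R3, (1, 2))
(6, 2, R3, (1, 2))
(6, 3, R3, (1, 2))
(8, 0, R1, (1, 2))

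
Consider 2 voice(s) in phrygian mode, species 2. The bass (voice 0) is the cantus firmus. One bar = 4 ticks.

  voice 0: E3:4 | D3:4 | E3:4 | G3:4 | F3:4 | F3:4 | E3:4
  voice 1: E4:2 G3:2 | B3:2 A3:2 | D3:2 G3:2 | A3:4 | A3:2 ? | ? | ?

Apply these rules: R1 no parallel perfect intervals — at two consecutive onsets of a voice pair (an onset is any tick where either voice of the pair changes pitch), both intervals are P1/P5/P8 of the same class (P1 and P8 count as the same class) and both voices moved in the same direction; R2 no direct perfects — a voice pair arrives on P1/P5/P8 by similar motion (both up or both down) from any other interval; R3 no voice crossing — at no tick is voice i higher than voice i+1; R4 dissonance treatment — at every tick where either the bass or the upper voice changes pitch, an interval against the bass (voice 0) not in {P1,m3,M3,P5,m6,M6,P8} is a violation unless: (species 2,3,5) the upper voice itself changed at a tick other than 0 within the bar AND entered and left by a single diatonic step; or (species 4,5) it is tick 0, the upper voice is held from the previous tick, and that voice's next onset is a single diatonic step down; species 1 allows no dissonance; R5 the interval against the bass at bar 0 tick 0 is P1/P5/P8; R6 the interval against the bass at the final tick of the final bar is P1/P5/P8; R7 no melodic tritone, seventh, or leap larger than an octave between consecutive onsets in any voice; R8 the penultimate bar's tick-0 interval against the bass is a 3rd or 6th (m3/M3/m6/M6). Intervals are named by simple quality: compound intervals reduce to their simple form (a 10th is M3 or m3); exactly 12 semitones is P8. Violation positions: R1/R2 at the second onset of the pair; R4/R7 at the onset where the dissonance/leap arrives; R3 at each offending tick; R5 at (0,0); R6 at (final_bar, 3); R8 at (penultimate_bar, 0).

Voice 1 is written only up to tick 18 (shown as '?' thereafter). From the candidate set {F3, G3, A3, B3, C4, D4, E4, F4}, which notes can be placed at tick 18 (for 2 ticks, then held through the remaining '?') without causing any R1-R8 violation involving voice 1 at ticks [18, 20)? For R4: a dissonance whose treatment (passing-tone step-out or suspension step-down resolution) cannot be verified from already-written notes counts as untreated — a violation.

{A3, C4, D4, F3, F4}

F3: legal
G3: violates R4
A3: legal
B3: violates R4
C4: legal
D4: legal
E4: violates R4
F4: legal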